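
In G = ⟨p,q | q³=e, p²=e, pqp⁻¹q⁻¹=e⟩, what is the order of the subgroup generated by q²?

|⟨q²⟩| equals the order of q². Compute successive powers until reaching e:
  (q²)¹ = q², (q²)² = q, (q²)³ = e.
The smallest positive k with (q²)ᵏ = e is 3, so |⟨q²⟩| = 3.

Answer: 3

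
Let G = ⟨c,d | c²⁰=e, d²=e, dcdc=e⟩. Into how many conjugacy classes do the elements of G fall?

The conjugacy classes (representative and size) are:
  [e] (size 1), [c] (size 2), [c¹⁸] (size 2), [c³] (size 2), [c⁴] (size 2), [c¹⁵] (size 2), [c¹⁴] (size 2), [c⁷] (size 2), [c¹²] (size 2), [c¹¹] (size 2), [c¹⁰] (size 1), [c¹⁸d] (size 10), [c⁵d] (size 10).
Class equation: 1 + 2 + 2 + 2 + 2 + 2 + 2 + 2 + 2 + 2 + 1 + 10 + 10 = 40 = |G|. So G has 13 conjugacy classes.

Answer: 13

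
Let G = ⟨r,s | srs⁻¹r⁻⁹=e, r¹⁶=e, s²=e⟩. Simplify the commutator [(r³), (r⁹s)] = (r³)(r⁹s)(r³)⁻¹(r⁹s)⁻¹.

[(r³), (r⁹s)] = (r³)·(r⁹s)·(r³)⁻¹·(r⁹s)⁻¹.
  (r³) · (r⁹s) = r¹²s
  (r¹²s) · (r¹³) = rs
  (rs) · (r¹⁵s) = r⁸

Answer: r⁸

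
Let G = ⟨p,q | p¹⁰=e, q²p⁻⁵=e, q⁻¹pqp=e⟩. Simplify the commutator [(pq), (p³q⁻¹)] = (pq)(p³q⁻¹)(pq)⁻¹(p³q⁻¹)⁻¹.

[(pq), (p³q⁻¹)] = (pq)·(p³q⁻¹)·(pq)⁻¹·(p³q⁻¹)⁻¹.
  (pq) · (p³q⁻¹) = p⁸
  (p⁸) · (pq⁻¹) = p⁴q
  (p⁴q) · (p³q) = p⁶

Answer: p⁶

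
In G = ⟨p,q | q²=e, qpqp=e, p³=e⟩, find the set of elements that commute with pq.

⟨pq⟩ ⊆ C_G(pq) since powers of pq commute with pq; so |C_G(pq)| ≥ |⟨pq⟩| = 2.
By orbit–stabilizer, |C_G(pq)| = |G| / |conj. class of pq| = 6 / 3 = 2.
The 2 elements commuting with pq are {e, pq}.

Answer: {e, pq}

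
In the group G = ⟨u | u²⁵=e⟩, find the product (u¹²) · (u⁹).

Compute (u¹²) · (u⁹) by multiplying left to right and reducing via the relations at each step:
  (u¹²) · u⁹ = u²¹

Answer: u²¹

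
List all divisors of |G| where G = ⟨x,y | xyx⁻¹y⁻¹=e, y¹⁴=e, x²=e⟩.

|G| = 28 = 2² · 7. By Lagrange's theorem the order of any subgroup divides 28; the divisors of 28 are 1, 2, 4, 7, 14, 28.

Answer: 1, 2, 4, 7, 14, 28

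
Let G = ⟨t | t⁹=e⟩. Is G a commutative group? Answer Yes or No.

G has a single generator, so G is cyclic and hence abelian.

Answer: Yes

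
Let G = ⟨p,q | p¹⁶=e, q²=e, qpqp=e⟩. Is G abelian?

p·q = pq but q·p = p¹⁵q, so p·q ≠ q·p and G is not abelian.

Answer: No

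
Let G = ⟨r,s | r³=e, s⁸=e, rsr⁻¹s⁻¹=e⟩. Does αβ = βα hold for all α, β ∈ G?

Each pair of generators commutes: r·s = rs = s·r. Since the generators pairwise commute, every element of G commutes with every other, so G is abelian.

Answer: Yes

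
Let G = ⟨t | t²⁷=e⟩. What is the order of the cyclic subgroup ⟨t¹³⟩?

|⟨t¹³⟩| equals the order of t¹³. Compute successive powers until reaching e:
  (t¹³)¹ = t¹³, (t¹³)² = t²⁶, (t¹³)³ = t¹², (t¹³)⁴ = t²⁵, (t¹³)⁵ = t¹¹, (t¹³)⁶ = t²⁴, (t¹³)⁷ = t¹⁰, (t¹³)⁸ = t²³, (t¹³)⁹ = t⁹, (t¹³)¹⁰ = t²², (t¹³)¹¹ = t⁸, (t¹³)¹² = t²¹, (t¹³)¹³ = t⁷, (t¹³)¹⁴ = t²⁰, (t¹³)¹⁵ = t⁶, (t¹³)¹⁶ = t¹⁹, (t¹³)¹⁷ = t⁵, (t¹³)¹⁸ = t¹⁸, (t¹³)¹⁹ = t⁴, (t¹³)²⁰ = t¹⁷, (t¹³)²¹ = t³, (t¹³)²² = t¹⁶, (t¹³)²³ = t², (t¹³)²⁴ = t¹⁵, (t¹³)²⁵ = t, (t¹³)²⁶ = t¹⁴, (t¹³)²⁷ = e.
The smallest positive k with (t¹³)ᵏ = e is 27, so |⟨t¹³⟩| = 27.

Answer: 27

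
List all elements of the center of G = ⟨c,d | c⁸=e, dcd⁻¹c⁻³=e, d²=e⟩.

An element z ∈ Z(G) iff z commutes with every generator.
For example c⁴ is central: (c⁴)·c = c⁵ = c·(c⁴); (c⁴)·d = c⁴d = d·(c⁴).
Whereas c ∉ Z(G) since c·d = cd ≠ c³d = d·c.
Checking each of the 16 elements this way gives Z(G) = {e, c⁴}, of order 2.

Answer: {e, c⁴}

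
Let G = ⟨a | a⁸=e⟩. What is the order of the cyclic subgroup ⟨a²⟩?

|⟨a²⟩| equals the order of a². Compute successive powers until reaching e:
  (a²)¹ = a², (a²)² = a⁴, (a²)³ = a⁶, (a²)⁴ = e.
The smallest positive k with (a²)ᵏ = e is 4, so |⟨a²⟩| = 4.

Answer: 4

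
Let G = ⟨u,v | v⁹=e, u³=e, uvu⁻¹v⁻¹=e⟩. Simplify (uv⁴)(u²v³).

Compute (uv⁴) · (u²v³) by multiplying left to right and reducing via the relations at each step:
  (uv⁴) · u² = v⁴
  (v⁴) · v³ = v⁷

Answer: v⁷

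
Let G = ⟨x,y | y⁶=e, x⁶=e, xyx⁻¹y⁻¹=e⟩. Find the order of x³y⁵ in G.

Compute successive powers until reaching e:
  (x³y⁵)¹ = x³y⁵, (x³y⁵)² = y⁴, (x³y⁵)³ = x³y³, (x³y⁵)⁴ = y², (x³y⁵)⁵ = x³y, (x³y⁵)⁶ = e.
The smallest positive k with (x³y⁵)ᵏ = e is 6.

Answer: 6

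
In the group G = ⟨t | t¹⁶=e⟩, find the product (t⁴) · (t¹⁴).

Compute (t⁴) · (t¹⁴) by multiplying left to right and reducing via the relations at each step:
  (t⁴) · t¹⁴ = t²

Answer: t²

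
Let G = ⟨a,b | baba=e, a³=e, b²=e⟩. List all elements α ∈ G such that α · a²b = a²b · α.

⟨a²b⟩ ⊆ C_G(a²b) since powers of a²b commute with a²b; so |C_G(a²b)| ≥ |⟨a²b⟩| = 2.
By orbit–stabilizer, |C_G(a²b)| = |G| / |conj. class of a²b| = 6 / 3 = 2.
The 2 elements commuting with a²b are {e, a²b}.

Answer: {e, a²b}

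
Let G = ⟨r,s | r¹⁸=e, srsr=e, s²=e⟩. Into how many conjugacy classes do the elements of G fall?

The conjugacy classes (representative and size) are:
  [e] (size 1), [r] (size 2), [r²] (size 2), [r³] (size 2), [r¹⁴] (size 2), [r⁵] (size 2), [r¹²] (size 2), [r⁷] (size 2), [r¹⁰] (size 2), [r⁹] (size 1), [r¹⁰s] (size 9), [rs] (size 9).
Class equation: 1 + 2 + 2 + 2 + 2 + 2 + 2 + 2 + 2 + 1 + 9 + 9 = 36 = |G|. So G has 12 conjugacy classes.

Answer: 12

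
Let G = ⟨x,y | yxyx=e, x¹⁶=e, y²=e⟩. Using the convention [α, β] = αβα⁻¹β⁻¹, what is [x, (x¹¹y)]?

[x, (x¹¹y)] = x·(x¹¹y)·x⁻¹·(x¹¹y)⁻¹.
  x · (x¹¹y) = x¹²y
  (x¹²y) · (x¹⁵) = x¹³y
  (x¹³y) · (x¹¹y) = x²

Answer: x²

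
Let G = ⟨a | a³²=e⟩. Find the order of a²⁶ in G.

Compute successive powers until reaching e:
  (a²⁶)¹ = a²⁶, (a²⁶)² = a²⁰, (a²⁶)³ = a¹⁴, (a²⁶)⁴ = a⁸, (a²⁶)⁵ = a², (a²⁶)⁶ = a²⁸, (a²⁶)⁷ = a²², (a²⁶)⁸ = a¹⁶, (a²⁶)⁹ = a¹⁰, (a²⁶)¹⁰ = a⁴, (a²⁶)¹¹ = a³⁰, (a²⁶)¹² = a²⁴, (a²⁶)¹³ = a¹⁸, (a²⁶)¹⁴ = a¹², (a²⁶)¹⁵ = a⁶, (a²⁶)¹⁶ = e.
The smallest positive k with (a²⁶)ᵏ = e is 16.

Answer: 16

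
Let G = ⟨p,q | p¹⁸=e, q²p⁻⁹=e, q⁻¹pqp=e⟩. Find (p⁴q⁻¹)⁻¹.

The order of (p⁴q⁻¹) is 4 (smallest k with (p⁴q⁻¹)ᵏ = e), so (p⁴q⁻¹)⁻¹ = (p⁴q⁻¹)³ = p⁴q.
Check: (p⁴q⁻¹) · (p⁴q) → (p⁴q⁻¹) · p⁴ = q⁻¹;   (q⁻¹) · q = e, giving e as required.

Answer: p⁴q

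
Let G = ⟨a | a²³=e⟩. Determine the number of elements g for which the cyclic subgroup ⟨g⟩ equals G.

G is cyclic of order 23. An element generates G iff its order is 23, and a cyclic group of order 23 has exactly φ(23) = 22 such elements.

Answer: 22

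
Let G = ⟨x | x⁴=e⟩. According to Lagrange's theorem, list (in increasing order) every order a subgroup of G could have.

|G| = 4 = 2². By Lagrange's theorem the order of any subgroup divides 4; the divisors of 4 are 1, 2, 4.

Answer: 1, 2, 4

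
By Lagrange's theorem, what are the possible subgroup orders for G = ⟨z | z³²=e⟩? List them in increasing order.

|G| = 32 = 2⁵. By Lagrange's theorem the order of any subgroup divides 32; the divisors of 32 are 1, 2, 4, 8, 16, 32.

Answer: 1, 2, 4, 8, 16, 32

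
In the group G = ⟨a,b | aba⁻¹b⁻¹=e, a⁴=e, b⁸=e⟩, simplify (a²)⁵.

Compute successive powers of (a²), reducing at each step:
  (a²)²: (a²) · a² = e
  (a²)³: e · a² = a²
  (a²)⁴: (a²) · a² = e
  (a²)⁵: e · a² = a²

Answer: a²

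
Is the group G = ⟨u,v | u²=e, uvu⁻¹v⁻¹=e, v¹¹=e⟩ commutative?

Each pair of generators commutes: u·v = uv = v·u. Since the generators pairwise commute, every element of G commutes with every other, so G is abelian.

Answer: Yes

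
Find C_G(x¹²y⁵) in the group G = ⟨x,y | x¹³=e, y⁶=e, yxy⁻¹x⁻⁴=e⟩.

⟨x¹²y⁵⟩ ⊆ C_G(x¹²y⁵) since powers of x¹²y⁵ commute with x¹²y⁵; so |C_G(x¹²y⁵)| ≥ |⟨x¹²y⁵⟩| = 6.
By orbit–stabilizer, |C_G(x¹²y⁵)| = |G| / |conj. class of x¹²y⁵| = 78 / 13 = 6.
The 6 elements commuting with x¹²y⁵ are {e, x⁴y, x²y⁴, x⁶y³, x⁷y², x¹²y⁵}.

Answer: {e, x⁴y, x²y⁴, x⁶y³, x⁷y², x¹²y⁵}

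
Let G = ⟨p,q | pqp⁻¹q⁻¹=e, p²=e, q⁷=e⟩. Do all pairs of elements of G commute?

Each pair of generators commutes: p·q = pq = q·p. Since the generators pairwise commute, every element of G commutes with every other, so G is abelian.

Answer: Yes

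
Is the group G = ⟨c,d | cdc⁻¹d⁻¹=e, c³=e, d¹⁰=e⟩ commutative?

Each pair of generators commutes: c·d = cd = d·c. Since the generators pairwise commute, every element of G commutes with every other, so G is abelian.

Answer: Yes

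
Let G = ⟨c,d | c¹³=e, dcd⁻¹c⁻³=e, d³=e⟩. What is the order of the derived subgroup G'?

G' = [G, G] is generated by all commutators. The generator-pair commutators are: [c, d] = c¹¹.
The subgroup they normally generate is {e, c, c², c³, c⁴, c⁵, c⁶, c⁷, c⁸, c⁹, c¹⁰, c¹¹, c¹²}, of order 13.
Check: |G/G'| = 39/13 = 3 is the order of the abelianisation.

Answer: 13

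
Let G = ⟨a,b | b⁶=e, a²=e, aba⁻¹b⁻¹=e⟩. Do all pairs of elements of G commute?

Each pair of generators commutes: a·b = ab = b·a. Since the generators pairwise commute, every element of G commutes with every other, so G is abelian.

Answer: Yes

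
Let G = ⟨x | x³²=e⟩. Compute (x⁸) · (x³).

Compute (x⁸) · (x³) by multiplying left to right and reducing via the relations at each step:
  (x⁸) · x³ = x¹¹

Answer: x¹¹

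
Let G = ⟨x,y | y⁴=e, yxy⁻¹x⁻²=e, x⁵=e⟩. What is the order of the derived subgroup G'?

G' = [G, G] is generated by all commutators. The generator-pair commutators are: [x, y] = x⁴.
The subgroup they normally generate is {e, x, x², x³, x⁴}, of order 5.
Check: |G/G'| = 20/5 = 4 is the order of the abelianisation.

Answer: 5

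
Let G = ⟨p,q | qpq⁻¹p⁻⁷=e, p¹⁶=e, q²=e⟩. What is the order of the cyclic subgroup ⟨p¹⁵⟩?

|⟨p¹⁵⟩| equals the order of p¹⁵. Compute successive powers until reaching e:
  (p¹⁵)¹ = p¹⁵, (p¹⁵)² = p¹⁴, (p¹⁵)³ = p¹³, (p¹⁵)⁴ = p¹², (p¹⁵)⁵ = p¹¹, (p¹⁵)⁶ = p¹⁰, (p¹⁵)⁷ = p⁹, (p¹⁵)⁸ = p⁸, (p¹⁵)⁹ = p⁷, (p¹⁵)¹⁰ = p⁶, (p¹⁵)¹¹ = p⁵, (p¹⁵)¹² = p⁴, (p¹⁵)¹³ = p³, (p¹⁵)¹⁴ = p², (p¹⁵)¹⁵ = p, (p¹⁵)¹⁶ = e.
The smallest positive k with (p¹⁵)ᵏ = e is 16, so |⟨p¹⁵⟩| = 16.

Answer: 16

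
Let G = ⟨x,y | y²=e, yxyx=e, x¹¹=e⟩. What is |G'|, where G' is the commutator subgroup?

G' = [G, G] is generated by all commutators. The generator-pair commutators are: [x, y] = x².
The subgroup they normally generate is {e, x, x², x³, x⁴, x⁵, x⁶, x⁷, x⁸, x⁹, x¹⁰}, of order 11.
Check: |G/G'| = 22/11 = 2 is the order of the abelianisation.

Answer: 11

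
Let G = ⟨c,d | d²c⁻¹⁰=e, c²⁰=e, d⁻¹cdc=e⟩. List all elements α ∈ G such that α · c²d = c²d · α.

⟨c²d⟩ ⊆ C_G(c²d) since powers of c²d commute with c²d; so |C_G(c²d)| ≥ |⟨c²d⟩| = 4.
By orbit–stabilizer, |C_G(c²d)| = |G| / |conj. class of c²d| = 40 / 10 = 4.
The 4 elements commuting with c²d are {e, c¹⁰, c²d, c²d⁻¹}.

Answer: {e, c¹⁰, c²d, c²d⁻¹}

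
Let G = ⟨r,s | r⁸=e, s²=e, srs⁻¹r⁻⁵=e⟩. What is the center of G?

An element z ∈ Z(G) iff z commutes with every generator.
For example r² is central: (r²)·r = r³ = r·(r²); (r²)·s = r²s = s·(r²).
Whereas r ∉ Z(G) since r·s = rs ≠ r⁵s = s·r.
Checking each of the 16 elements this way gives Z(G) = {e, r², r⁴, r⁶}, of order 4.

Answer: {e, r², r⁴, r⁶}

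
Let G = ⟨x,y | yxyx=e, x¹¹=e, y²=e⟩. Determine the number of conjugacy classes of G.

The conjugacy classes (representative and size) are:
  [e] (size 1), [x¹⁰] (size 2), [x²] (size 2), [x³] (size 2), [x⁷] (size 2), [x⁶] (size 2), [x²y] (size 11).
Class equation: 1 + 2 + 2 + 2 + 2 + 2 + 11 = 22 = |G|. So G has 7 conjugacy classes.

Answer: 7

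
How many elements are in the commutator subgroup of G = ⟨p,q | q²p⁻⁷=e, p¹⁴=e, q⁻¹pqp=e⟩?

G' = [G, G] is generated by all commutators. The generator-pair commutators are: [p, q] = p².
The subgroup they normally generate is {e, p², p⁴, p⁶, p⁸, p¹⁰, p¹²}, of order 7.
Check: |G/G'| = 28/7 = 4 is the order of the abelianisation.

Answer: 7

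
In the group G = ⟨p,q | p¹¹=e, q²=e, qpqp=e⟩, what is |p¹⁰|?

Compute successive powers until reaching e:
  (p¹⁰)¹ = p¹⁰, (p¹⁰)² = p⁹, (p¹⁰)³ = p⁸, (p¹⁰)⁴ = p⁷, (p¹⁰)⁵ = p⁶, (p¹⁰)⁶ = p⁵, (p¹⁰)⁷ = p⁴, (p¹⁰)⁸ = p³, (p¹⁰)⁹ = p², (p¹⁰)¹⁰ = p, (p¹⁰)¹¹ = e.
The smallest positive k with (p¹⁰)ᵏ = e is 11.

Answer: 11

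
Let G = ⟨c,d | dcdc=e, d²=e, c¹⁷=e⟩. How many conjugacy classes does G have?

The conjugacy classes (representative and size) are:
  [e] (size 1), [c¹⁶] (size 2), [c²] (size 2), [c³] (size 2), [c¹³] (size 2), [c¹²] (size 2), [c⁶] (size 2), [c¹⁰] (size 2), [c⁹] (size 2), [c⁷d] (size 17).
Class equation: 1 + 2 + 2 + 2 + 2 + 2 + 2 + 2 + 2 + 17 = 34 = |G|. So G has 10 conjugacy classes.

Answer: 10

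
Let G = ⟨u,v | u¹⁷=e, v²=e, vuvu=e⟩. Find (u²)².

Compute successive powers of (u²), reducing at each step:
  (u²)²: (u²) · u² = u⁴

Answer: u⁴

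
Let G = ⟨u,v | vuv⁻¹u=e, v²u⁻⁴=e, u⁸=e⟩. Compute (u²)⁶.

Compute successive powers of (u²), reducing at each step:
  (u²)²: (u²) · u² = u⁴
  (u²)³: (u⁴) · u² = u⁶
  (u²)⁴: (u⁶) · u² = e
  (u²)⁵: e · u² = u²
  (u²)⁶: (u²) · u² = u⁴

Answer: u⁴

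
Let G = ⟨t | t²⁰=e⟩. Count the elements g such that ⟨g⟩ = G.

G is cyclic of order 20. An element generates G iff its order is 20, and a cyclic group of order 20 has exactly φ(20) = 8 such elements.

Answer: 8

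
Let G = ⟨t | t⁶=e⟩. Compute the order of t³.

Compute successive powers until reaching e:
  (t³)¹ = t³, (t³)² = e.
The smallest positive k with (t³)ᵏ = e is 2.

Answer: 2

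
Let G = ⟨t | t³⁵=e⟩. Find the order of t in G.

Compute successive powers until reaching e:
  t¹ = t, t² = t², t³ = t³, t⁴ = t⁴, t⁵ = t⁵, t⁶ = t⁶, t⁷ = t⁷, t⁸ = t⁸, t⁹ = t⁹, t¹⁰ = t¹⁰, t¹¹ = t¹¹, t¹² = t¹², t¹³ = t¹³, t¹⁴ = t¹⁴, t¹⁵ = t¹⁵, t¹⁶ = t¹⁶, t¹⁷ = t¹⁷, t¹⁸ = t¹⁸, t¹⁹ = t¹⁹, t²⁰ = t²⁰, t²¹ = t²¹, t²² = t²², t²³ = t²³, t²⁴ = t²⁴, t²⁵ = t²⁵, t²⁶ = t²⁶, t²⁷ = t²⁷, t²⁸ = t²⁸, t²⁹ = t²⁹, t³⁰ = t³⁰, t³¹ = t³¹, t³² = t³², t³³ = t³³, t³⁴ = t³⁴, t³⁵ = e.
The smallest positive k with tᵏ = e is 35.

Answer: 35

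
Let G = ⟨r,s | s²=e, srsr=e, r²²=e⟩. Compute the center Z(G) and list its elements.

An element z ∈ Z(G) iff z commutes with every generator.
For example r¹¹ is central: (r¹¹)·r = r¹² = r·(r¹¹); (r¹¹)·s = r¹¹s = s·(r¹¹).
Whereas r ∉ Z(G) since r·s = rs ≠ r²¹s = s·r.
Checking each of the 44 elements this way gives Z(G) = {e, r¹¹}, of order 2.

Answer: {e, r¹¹}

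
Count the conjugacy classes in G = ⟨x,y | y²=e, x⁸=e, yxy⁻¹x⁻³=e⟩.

The conjugacy classes (representative and size) are:
  [e] (size 1), [x³] (size 2), [x²] (size 2), [x⁴] (size 1), [x⁵] (size 2), [x⁴y] (size 4), [xy] (size 4).
Class equation: 1 + 2 + 2 + 1 + 2 + 4 + 4 = 16 = |G|. So G has 7 conjugacy classes.

Answer: 7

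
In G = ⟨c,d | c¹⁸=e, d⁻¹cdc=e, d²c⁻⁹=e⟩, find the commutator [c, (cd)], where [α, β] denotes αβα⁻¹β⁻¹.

[c, (cd)] = c·(cd)·c⁻¹·(cd)⁻¹.
  c · (cd) = c²d
  (c²d) · (c¹⁷) = c³d
  (c³d) · (cd⁻¹) = c²

Answer: c²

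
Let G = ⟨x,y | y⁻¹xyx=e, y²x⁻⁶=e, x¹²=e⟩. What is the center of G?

An element z ∈ Z(G) iff z commutes with every generator.
For example x⁶ is central: (x⁶)·x = x⁷ = x·(x⁶); (x⁶)·y = y⁻¹ = y·(x⁶).
Whereas x ∉ Z(G) since x·y = xy ≠ x⁵y⁻¹ = y·x.
Checking each of the 24 elements this way gives Z(G) = {e, x⁶}, of order 2.

Answer: {e, x⁶}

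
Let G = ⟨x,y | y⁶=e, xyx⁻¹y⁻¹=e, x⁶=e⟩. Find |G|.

Enumerate words in the generators, reducing via the relations: the distinct elements are
  {e, x, y, xy, x², x³, x⁴, x⁵, y², y³, y⁴, y⁵, xy², xy³, xy⁴, xy⁵, x²y, x³y, x⁴y, x⁵y, x²y², x²y³, x²y⁴, x²y⁵, x³y², x³y³, x³y⁴, x³y⁵, x⁴y², x⁴y³, x⁴y⁴, x⁴y⁵, x⁵y², x⁵y³, x⁵y⁴, x⁵y⁵}.
No further products give new elements, so |G| = 36.

Answer: 36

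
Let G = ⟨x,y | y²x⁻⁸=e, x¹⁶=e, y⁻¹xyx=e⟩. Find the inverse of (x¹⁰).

The order of (x¹⁰) is 8 (smallest k with (x¹⁰)ᵏ = e), so (x¹⁰)⁻¹ = (x¹⁰)⁷ = x⁶.
Check: (x¹⁰) · (x⁶) → (x¹⁰) · x⁶ = e, giving e as required.

Answer: x⁶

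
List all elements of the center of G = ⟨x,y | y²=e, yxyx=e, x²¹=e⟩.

An element z ∈ Z(G) iff z commutes with every generator.
For example e is central: e·x = x = x·e; e·y = y = y·e.
Whereas x ∉ Z(G) since x·y = xy ≠ x²⁰y = y·x.
Checking each of the 42 elements this way gives Z(G) = {e}, of order 1.

Answer: {e}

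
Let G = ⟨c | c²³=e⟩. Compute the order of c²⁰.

Compute successive powers until reaching e:
  (c²⁰)¹ = c²⁰, (c²⁰)² = c¹⁷, (c²⁰)³ = c¹⁴, (c²⁰)⁴ = c¹¹, (c²⁰)⁵ = c⁸, (c²⁰)⁶ = c⁵, (c²⁰)⁷ = c², (c²⁰)⁸ = c²², (c²⁰)⁹ = c¹⁹, (c²⁰)¹⁰ = c¹⁶, (c²⁰)¹¹ = c¹³, (c²⁰)¹² = c¹⁰, (c²⁰)¹³ = c⁷, (c²⁰)¹⁴ = c⁴, (c²⁰)¹⁵ = c, (c²⁰)¹⁶ = c²¹, (c²⁰)¹⁷ = c¹⁸, (c²⁰)¹⁸ = c¹⁵, (c²⁰)¹⁹ = c¹², (c²⁰)²⁰ = c⁹, (c²⁰)²¹ = c⁶, (c²⁰)²² = c³, (c²⁰)²³ = e.
The smallest positive k with (c²⁰)ᵏ = e is 23.

Answer: 23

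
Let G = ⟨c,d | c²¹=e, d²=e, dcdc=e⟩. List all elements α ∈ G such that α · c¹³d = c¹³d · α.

⟨c¹³d⟩ ⊆ C_G(c¹³d) since powers of c¹³d commute with c¹³d; so |C_G(c¹³d)| ≥ |⟨c¹³d⟩| = 2.
By orbit–stabilizer, |C_G(c¹³d)| = |G| / |conj. class of c¹³d| = 42 / 21 = 2.
The 2 elements commuting with c¹³d are {e, c¹³d}.

Answer: {e, c¹³d}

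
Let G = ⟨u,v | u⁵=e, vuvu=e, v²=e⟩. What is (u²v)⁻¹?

The order of (u²v) is 2 (smallest k with (u²v)ᵏ = e), so (u²v)⁻¹ = (u²v)¹ = u²v.
Check: (u²v) · (u²v) → (u²v) · u² = v;   v · v = e, giving e as required.

Answer: u²v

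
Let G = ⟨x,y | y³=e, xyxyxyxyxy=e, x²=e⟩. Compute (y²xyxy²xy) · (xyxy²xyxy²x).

Compute (y²xyxy²xy) · (xyxy²xyxy²x) by multiplying left to right and reducing via the relations at each step:
  (y²xyxy²xy) · x = y²xyxy²xyx
  (y²xyxy²xyx) · y = yxy²xyxy²x
  (yxy²xyxy²x) · x = yxy²xyxy²
  (yxy²xyxy²) · y² = yxy²xyxy
  (yxy²xyxy) · x = yxyxy²xy²
  (yxyxy²xy²) · y = yxyxy²x
  (yxyxy²x) · x = yxyxy²
  (yxyxy²) · y² = xy²xy²x
  (xy²xy²x) · x = xy²xy²

Answer: xy²xy²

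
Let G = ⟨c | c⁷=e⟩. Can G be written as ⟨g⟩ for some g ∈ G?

|G| = 7. The element c has order 7 (its powers give 7 distinct elements), so ⟨c⟩ = G and G is cyclic.

Answer: Yes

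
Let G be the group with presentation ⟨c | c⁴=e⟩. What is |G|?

G is generated by a single element, so G is cyclic. The relator gives c⁴ = e and no smaller power is forced to be e, so the 4 powers {c, e, c², c³} are distinct. Hence |G| = 4.

Answer: 4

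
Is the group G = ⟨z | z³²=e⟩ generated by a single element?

|G| = 32. The element z has order 32 (its powers give 32 distinct elements), so ⟨z⟩ = G and G is cyclic.

Answer: Yes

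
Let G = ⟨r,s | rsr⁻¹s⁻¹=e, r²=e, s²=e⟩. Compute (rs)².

Compute successive powers of (rs), reducing at each step:
  (rs)²: (rs) · r = s;   s · s = e

Answer: e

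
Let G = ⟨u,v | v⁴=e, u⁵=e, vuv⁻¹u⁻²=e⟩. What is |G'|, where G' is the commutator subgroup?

G' = [G, G] is generated by all commutators. The generator-pair commutators are: [u, v] = u⁴.
The subgroup they normally generate is {e, u, u², u³, u⁴}, of order 5.
Check: |G/G'| = 20/5 = 4 is the order of the abelianisation.

Answer: 5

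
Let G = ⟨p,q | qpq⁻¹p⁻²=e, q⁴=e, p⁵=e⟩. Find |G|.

Enumerate words in the generators, reducing via the relations: the distinct elements are
  {e, p, q, pq, p², p³, p⁴, q², q³, pq², pq³, p²q, p³q, p⁴q, p²q², p²q³, p³q², p³q³, p⁴q², p⁴q³}.
No further products give new elements, so |G| = 20.

Answer: 20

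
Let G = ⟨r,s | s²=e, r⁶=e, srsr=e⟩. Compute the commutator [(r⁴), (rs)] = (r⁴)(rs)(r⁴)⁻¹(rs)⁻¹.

[(r⁴), (rs)] = (r⁴)·(rs)·(r⁴)⁻¹·(rs)⁻¹.
  (r⁴) · (rs) = r⁵s
  (r⁵s) · (r²) = r³s
  (r³s) · (rs) = r²

Answer: r²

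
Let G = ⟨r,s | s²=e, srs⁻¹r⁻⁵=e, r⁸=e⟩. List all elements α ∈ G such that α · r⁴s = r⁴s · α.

⟨r⁴s⟩ ⊆ C_G(r⁴s) since powers of r⁴s commute with r⁴s; so |C_G(r⁴s)| ≥ |⟨r⁴s⟩| = 2.
By orbit–stabilizer, |C_G(r⁴s)| = |G| / |conj. class of r⁴s| = 16 / 2 = 8.
The 8 elements commuting with r⁴s are {e, r², r⁴, r⁶, s, r⁶s, r²s, r⁴s}.

Answer: {e, r², r⁴, r⁶, s, r⁶s, r²s, r⁴s}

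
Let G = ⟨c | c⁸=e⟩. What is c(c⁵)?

Compute c · (c⁵) by multiplying left to right and reducing via the relations at each step:
  c · c⁵ = c⁶

Answer: c⁶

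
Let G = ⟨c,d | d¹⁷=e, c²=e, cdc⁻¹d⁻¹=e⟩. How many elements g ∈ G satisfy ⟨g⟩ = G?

G is cyclic of order 34. An element generates G iff its order is 34, and a cyclic group of order 34 has exactly φ(34) = 16 such elements.

Answer: 16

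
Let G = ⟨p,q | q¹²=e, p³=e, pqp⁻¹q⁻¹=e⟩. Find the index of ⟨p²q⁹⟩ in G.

First find ord(p²q⁹) by computing successive powers:
  (p²q⁹)¹ = p²q⁹, (p²q⁹)² = pq⁶, (p²q⁹)³ = q³, (p²q⁹)⁴ = p², (p²q⁹)⁵ = pq⁹, (p²q⁹)⁶ = q⁶, (p²q⁹)⁷ = p²q³, (p²q⁹)⁸ = p, (p²q⁹)⁹ = q⁹, (p²q⁹)¹⁰ = p²q⁶, (p²q⁹)¹¹ = pq³, (p²q⁹)¹² = e.
So |⟨p²q⁹⟩| = ord(p²q⁹) = 12. With |G| = 36, by Lagrange [G : ⟨p²q⁹⟩] = 36/12 = 3.

Answer: 3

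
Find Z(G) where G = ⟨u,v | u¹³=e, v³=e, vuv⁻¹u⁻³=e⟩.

An element z ∈ Z(G) iff z commutes with every generator.
For example e is central: e·u = u = u·e; e·v = v = v·e.
Whereas u ∉ Z(G) since u·v = uv ≠ u³v = v·u.
Checking each of the 39 elements this way gives Z(G) = {e}, of order 1.

Answer: {e}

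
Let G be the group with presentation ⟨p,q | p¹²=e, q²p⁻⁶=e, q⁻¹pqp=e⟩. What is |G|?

Enumerate words in the generators, reducing via the relations: the distinct elements are
  {e, p, q, pq, p², p³, p⁴, p⁵, p⁶, p⁷, p⁸, p⁹, p²q, p³q, p¹¹, p¹⁰, p⁴q, p⁵q, q⁻¹, pq⁻¹, p²q⁻¹, p³q⁻¹, p⁴q⁻¹, p⁵q⁻¹}.
No further products give new elements, so |G| = 24.

Answer: 24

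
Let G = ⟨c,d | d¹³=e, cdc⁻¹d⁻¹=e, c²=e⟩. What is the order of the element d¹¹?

Compute successive powers until reaching e:
  (d¹¹)¹ = d¹¹, (d¹¹)² = d⁹, (d¹¹)³ = d⁷, (d¹¹)⁴ = d⁵, (d¹¹)⁵ = d³, (d¹¹)⁶ = d, (d¹¹)⁷ = d¹², (d¹¹)⁸ = d¹⁰, (d¹¹)⁹ = d⁸, (d¹¹)¹⁰ = d⁶, (d¹¹)¹¹ = d⁴, (d¹¹)¹² = d², (d¹¹)¹³ = e.
The smallest positive k with (d¹¹)ᵏ = e is 13.

Answer: 13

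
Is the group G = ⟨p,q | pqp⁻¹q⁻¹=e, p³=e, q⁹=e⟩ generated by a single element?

|G| = 27, but the maximum element order in G is 9 < 27. No single element generates all of G, so G is not cyclic.

Answer: No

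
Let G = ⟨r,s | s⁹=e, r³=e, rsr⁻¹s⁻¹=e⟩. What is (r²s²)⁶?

Compute successive powers of (r²s²), reducing at each step:
  (r²s²)²: (r²s²) · r² = rs²;   (rs²) · s² = rs⁴
  (r²s²)³: (rs⁴) · r² = s⁴;   (s⁴) · s² = s⁶
  (r²s²)⁴: (s⁶) · r² = r²s⁶;   (r²s⁶) · s² = r²s⁸
  (r²s²)⁵: (r²s⁸) · r² = rs⁸;   (rs⁸) · s² = rs
  (r²s²)⁶: (rs) · r² = s;   s · s² = s³

Answer: s³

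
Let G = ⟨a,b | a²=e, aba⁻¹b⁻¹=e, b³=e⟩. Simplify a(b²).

Compute a · (b²) by multiplying left to right and reducing via the relations at each step:
  a · b² = ab²

Answer: ab²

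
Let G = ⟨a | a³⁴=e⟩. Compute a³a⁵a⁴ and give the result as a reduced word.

Multiply left to right, reducing at each step:
  (a³) · a⁵ = a⁸
  (a⁸) · a⁴ = a¹²

Answer: a¹²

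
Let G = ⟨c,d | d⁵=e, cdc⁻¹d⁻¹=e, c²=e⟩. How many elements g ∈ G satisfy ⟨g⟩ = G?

G is cyclic of order 10. An element generates G iff its order is 10, and a cyclic group of order 10 has exactly φ(10) = 4 such elements.

Answer: 4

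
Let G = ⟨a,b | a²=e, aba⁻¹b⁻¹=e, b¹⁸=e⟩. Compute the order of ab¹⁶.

Compute successive powers until reaching e:
  (ab¹⁶)¹ = ab¹⁶, (ab¹⁶)² = b¹⁴, (ab¹⁶)³ = ab¹², (ab¹⁶)⁴ = b¹⁰, (ab¹⁶)⁵ = ab⁸, (ab¹⁶)⁶ = b⁶, (ab¹⁶)⁷ = ab⁴, (ab¹⁶)⁸ = b², (ab¹⁶)⁹ = a, (ab¹⁶)¹⁰ = b¹⁶, (ab¹⁶)¹¹ = ab¹⁴, (ab¹⁶)¹² = b¹², (ab¹⁶)¹³ = ab¹⁰, (ab¹⁶)¹⁴ = b⁸, (ab¹⁶)¹⁵ = ab⁶, (ab¹⁶)¹⁶ = b⁴, (ab¹⁶)¹⁷ = ab², (ab¹⁶)¹⁸ = e.
The smallest positive k with (ab¹⁶)ᵏ = e is 18.

Answer: 18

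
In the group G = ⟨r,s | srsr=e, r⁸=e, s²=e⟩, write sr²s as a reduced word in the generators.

Multiply left to right, reducing at each step:
  s · r² = r⁶s
  (r⁶s) · s = r⁶

Answer: r⁶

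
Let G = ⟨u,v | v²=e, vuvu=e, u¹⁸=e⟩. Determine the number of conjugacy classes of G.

The conjugacy classes (representative and size) are:
  [e] (size 1), [u] (size 2), [u²] (size 2), [u³] (size 2), [u¹⁴] (size 2), [u⁵] (size 2), [u¹²] (size 2), [u⁷] (size 2), [u¹⁰] (size 2), [u⁹] (size 1), [u¹⁰v] (size 9), [uv] (size 9).
Class equation: 1 + 2 + 2 + 2 + 2 + 2 + 2 + 2 + 2 + 1 + 9 + 9 = 36 = |G|. So G has 12 conjugacy classes.

Answer: 12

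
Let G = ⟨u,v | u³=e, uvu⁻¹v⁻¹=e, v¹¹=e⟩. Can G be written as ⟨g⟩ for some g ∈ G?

|G| = 33. The element uv has order 33 (its powers give 33 distinct elements), so ⟨uv⟩ = G and G is cyclic.

Answer: Yes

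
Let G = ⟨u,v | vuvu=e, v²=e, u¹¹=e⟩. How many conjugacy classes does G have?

The conjugacy classes (representative and size) are:
  [e] (size 1), [u¹⁰] (size 2), [u²] (size 2), [u³] (size 2), [u⁷] (size 2), [u⁶] (size 2), [u²v] (size 11).
Class equation: 1 + 2 + 2 + 2 + 2 + 2 + 11 = 22 = |G|. So G has 7 conjugacy classes.

Answer: 7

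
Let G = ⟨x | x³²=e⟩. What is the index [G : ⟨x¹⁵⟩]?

First find ord(x¹⁵) by computing successive powers:
  (x¹⁵)¹ = x¹⁵, (x¹⁵)² = x³⁰, (x¹⁵)³ = x¹³, (x¹⁵)⁴ = x²⁸, (x¹⁵)⁵ = x¹¹, (x¹⁵)⁶ = x²⁶, (x¹⁵)⁷ = x⁹, (x¹⁵)⁸ = x²⁴, (x¹⁵)⁹ = x⁷, (x¹⁵)¹⁰ = x²², (x¹⁵)¹¹ = x⁵, (x¹⁵)¹² = x²⁰, (x¹⁵)¹³ = x³, (x¹⁵)¹⁴ = x¹⁸, (x¹⁵)¹⁵ = x, (x¹⁵)¹⁶ = x¹⁶, (x¹⁵)¹⁷ = x³¹, (x¹⁵)¹⁸ = x¹⁴, (x¹⁵)¹⁹ = x²⁹, (x¹⁵)²⁰ = x¹², (x¹⁵)²¹ = x²⁷, (x¹⁵)²² = x¹⁰, (x¹⁵)²³ = x²⁵, (x¹⁵)²⁴ = x⁸, (x¹⁵)²⁵ = x²³, (x¹⁵)²⁶ = x⁶, (x¹⁵)²⁷ = x²¹, (x¹⁵)²⁸ = x⁴, (x¹⁵)²⁹ = x¹⁹, (x¹⁵)³⁰ = x², (x¹⁵)³¹ = x¹⁷, (x¹⁵)³² = e.
So |⟨x¹⁵⟩| = ord(x¹⁵) = 32. With |G| = 32, by Lagrange [G : ⟨x¹⁵⟩] = 32/32 = 1.

Answer: 1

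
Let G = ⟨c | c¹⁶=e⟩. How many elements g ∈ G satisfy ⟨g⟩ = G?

G is cyclic of order 16. An element generates G iff its order is 16, and a cyclic group of order 16 has exactly φ(16) = 8 such elements.

Answer: 8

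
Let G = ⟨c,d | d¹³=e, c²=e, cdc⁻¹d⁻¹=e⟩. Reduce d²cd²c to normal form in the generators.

Multiply left to right, reducing at each step:
  (d²) · c = cd²
  (cd²) · d² = cd⁴
  (cd⁴) · c = d⁴

Answer: d⁴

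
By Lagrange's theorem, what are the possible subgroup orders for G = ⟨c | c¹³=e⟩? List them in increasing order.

|G| = 13 = 13. By Lagrange's theorem the order of any subgroup divides 13; the divisors of 13 are 1, 13.

Answer: 1, 13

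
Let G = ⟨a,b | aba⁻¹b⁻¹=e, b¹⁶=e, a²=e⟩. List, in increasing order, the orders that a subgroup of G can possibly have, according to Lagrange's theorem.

|G| = 32 = 2⁵. By Lagrange's theorem the order of any subgroup divides 32; the divisors of 32 are 1, 2, 4, 8, 16, 32.

Answer: 1, 2, 4, 8, 16, 32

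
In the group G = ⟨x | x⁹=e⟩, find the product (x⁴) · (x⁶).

Compute (x⁴) · (x⁶) by multiplying left to right and reducing via the relations at each step:
  (x⁴) · x⁶ = x

Answer: x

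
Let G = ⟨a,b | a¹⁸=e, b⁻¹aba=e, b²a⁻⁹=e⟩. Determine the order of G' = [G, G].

G' = [G, G] is generated by all commutators. The generator-pair commutators are: [a, b] = a².
The subgroup they normally generate is {e, a², a⁴, a⁶, a⁸, a¹⁰, a¹², a¹⁴, a¹⁶}, of order 9.
Check: |G/G'| = 36/9 = 4 is the order of the abelianisation.

Answer: 9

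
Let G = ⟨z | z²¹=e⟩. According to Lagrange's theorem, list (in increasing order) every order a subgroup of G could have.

|G| = 21 = 3 · 7. By Lagrange's theorem the order of any subgroup divides 21; the divisors of 21 are 1, 3, 7, 21.

Answer: 1, 3, 7, 21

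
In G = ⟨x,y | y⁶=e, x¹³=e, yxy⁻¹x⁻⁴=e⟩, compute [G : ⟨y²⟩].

First find ord(y²) by computing successive powers:
  (y²)¹ = y², (y²)² = y⁴, (y²)³ = e.
So |⟨y²⟩| = ord(y²) = 3. With |G| = 78, by Lagrange [G : ⟨y²⟩] = 78/3 = 26.

Answer: 26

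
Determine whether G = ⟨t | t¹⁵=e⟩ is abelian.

G has a single generator, so G is cyclic and hence abelian.

Answer: Yes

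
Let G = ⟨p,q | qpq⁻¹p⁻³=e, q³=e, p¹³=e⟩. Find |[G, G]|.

G' = [G, G] is generated by all commutators. The generator-pair commutators are: [p, q] = p¹¹.
The subgroup they normally generate is {e, p, p², p³, p⁴, p⁵, p⁶, p⁷, p⁸, p⁹, p¹⁰, p¹¹, p¹²}, of order 13.
Check: |G/G'| = 39/13 = 3 is the order of the abelianisation.

Answer: 13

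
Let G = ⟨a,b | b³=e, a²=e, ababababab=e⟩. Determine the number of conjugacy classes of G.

The conjugacy classes (representative and size) are:
  [e] (size 1), [abab²abab²a] (size 15), [babab²a] (size 20), [ab²ab²a] (size 12), [b²abab²] (size 12).
Class equation: 1 + 15 + 20 + 12 + 12 = 60 = |G|. So G has 5 conjugacy classes.

Answer: 5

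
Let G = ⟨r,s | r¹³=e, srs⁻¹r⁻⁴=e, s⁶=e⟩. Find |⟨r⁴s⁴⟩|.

|⟨r⁴s⁴⟩| equals the order of r⁴s⁴. Compute successive powers until reaching e:
  (r⁴s⁴)¹ = r⁴s⁴, (r⁴s⁴)² = rs², (r⁴s⁴)³ = e.
The smallest positive k with (r⁴s⁴)ᵏ = e is 3, so |⟨r⁴s⁴⟩| = 3.

Answer: 3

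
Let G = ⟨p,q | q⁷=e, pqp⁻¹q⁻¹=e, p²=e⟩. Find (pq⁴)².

Compute successive powers of (pq⁴), reducing at each step:
  (pq⁴)²: (pq⁴) · p = q⁴;   (q⁴) · q⁴ = q

Answer: q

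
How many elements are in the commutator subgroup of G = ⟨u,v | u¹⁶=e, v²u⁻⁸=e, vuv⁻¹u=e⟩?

G' = [G, G] is generated by all commutators. The generator-pair commutators are: [u, v] = u².
The subgroup they normally generate is {e, u², u⁴, u⁶, u⁸, u¹⁰, u¹², u¹⁴}, of order 8.
Check: |G/G'| = 32/8 = 4 is the order of the abelianisation.

Answer: 8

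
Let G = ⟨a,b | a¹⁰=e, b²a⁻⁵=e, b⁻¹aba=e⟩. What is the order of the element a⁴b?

Compute successive powers until reaching e:
  (a⁴b)¹ = a⁴b, (a⁴b)² = a⁵, (a⁴b)³ = a⁴b⁻¹, (a⁴b)⁴ = e.
The smallest positive k with (a⁴b)ᵏ = e is 4.

Answer: 4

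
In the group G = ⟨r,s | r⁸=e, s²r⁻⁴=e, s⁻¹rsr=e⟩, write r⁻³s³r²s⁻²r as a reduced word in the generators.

Multiply left to right, reducing at each step:
  (r⁵) · s³ = rs
  (rs) · r² = r³s⁻¹
  (r³s⁻¹) · s⁻² = r³s
  (r³s) · r = r²s

Answer: r²s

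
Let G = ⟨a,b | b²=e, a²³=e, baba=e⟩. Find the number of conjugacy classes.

The conjugacy classes (representative and size) are:
  [e] (size 1), [a] (size 2), [a²¹] (size 2), [a²⁰] (size 2), [a⁴] (size 2), [a¹⁸] (size 2), [a⁶] (size 2), [a¹⁶] (size 2), [a⁸] (size 2), [a⁹] (size 2), [a¹⁰] (size 2), [a¹²] (size 2), [a¹⁸b] (size 23).
Class equation: 1 + 2 + 2 + 2 + 2 + 2 + 2 + 2 + 2 + 2 + 2 + 2 + 23 = 46 = |G|. So G has 13 conjugacy classes.

Answer: 13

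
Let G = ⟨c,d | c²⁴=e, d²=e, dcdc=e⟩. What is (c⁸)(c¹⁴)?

Compute (c⁸) · (c¹⁴) by multiplying left to right and reducing via the relations at each step:
  (c⁸) · c¹⁴ = c²²

Answer: c²²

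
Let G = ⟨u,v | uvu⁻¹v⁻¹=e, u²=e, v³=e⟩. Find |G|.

Enumerate words in the generators, reducing via the relations: the distinct elements are
  {e, u, v, uv, v², uv²}.
No further products give new elements, so |G| = 6.

Answer: 6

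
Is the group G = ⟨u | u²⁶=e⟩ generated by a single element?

|G| = 26. The element u has order 26 (its powers give 26 distinct elements), so ⟨u⟩ = G and G is cyclic.

Answer: Yes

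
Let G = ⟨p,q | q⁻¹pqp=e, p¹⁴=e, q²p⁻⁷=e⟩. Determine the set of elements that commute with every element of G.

An element z ∈ Z(G) iff z commutes with every generator.
For example p⁷ is central: (p⁷)·p = p⁸ = p·(p⁷); (p⁷)·q = q⁻¹ = q·(p⁷).
Whereas p ∉ Z(G) since p·q = pq ≠ p⁶q⁻¹ = q·p.
Checking each of the 28 elements this way gives Z(G) = {e, p⁷}, of order 2.

Answer: {e, p⁷}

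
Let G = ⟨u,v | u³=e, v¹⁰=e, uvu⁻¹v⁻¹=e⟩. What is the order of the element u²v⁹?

Compute successive powers until reaching e:
  (u²v⁹)¹ = u²v⁹, (u²v⁹)² = uv⁸, (u²v⁹)³ = v⁷, (u²v⁹)⁴ = u²v⁶, (u²v⁹)⁵ = uv⁵, (u²v⁹)⁶ = v⁴, (u²v⁹)⁷ = u²v³, (u²v⁹)⁸ = uv², (u²v⁹)⁹ = v, (u²v⁹)¹⁰ = u², (u²v⁹)¹¹ = uv⁹, (u²v⁹)¹² = v⁸, (u²v⁹)¹³ = u²v⁷, (u²v⁹)¹⁴ = uv⁶, (u²v⁹)¹⁵ = v⁵, (u²v⁹)¹⁶ = u²v⁴, (u²v⁹)¹⁷ = uv³, (u²v⁹)¹⁸ = v², (u²v⁹)¹⁹ = u²v, (u²v⁹)²⁰ = u, (u²v⁹)²¹ = v⁹, (u²v⁹)²² = u²v⁸, (u²v⁹)²³ = uv⁷, (u²v⁹)²⁴ = v⁶, (u²v⁹)²⁵ = u²v⁵, (u²v⁹)²⁶ = uv⁴, (u²v⁹)²⁷ = v³, (u²v⁹)²⁸ = u²v², (u²v⁹)²⁹ = uv, (u²v⁹)³⁰ = e.
The smallest positive k with (u²v⁹)ᵏ = e is 30.

Answer: 30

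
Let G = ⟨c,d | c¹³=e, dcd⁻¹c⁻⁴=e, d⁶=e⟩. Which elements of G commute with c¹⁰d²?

⟨c¹⁰d²⟩ ⊆ C_G(c¹⁰d²) since powers of c¹⁰d² commute with c¹⁰d²; so |C_G(c¹⁰d²)| ≥ |⟨c¹⁰d²⟩| = 3.
By orbit–stabilizer, |C_G(c¹⁰d²)| = |G| / |conj. class of c¹⁰d²| = 78 / 13 = 6.
The 6 elements commuting with c¹⁰d² are {e, cd⁴, c²d, c³d³, c⁶d⁵, c¹⁰d²}.

Answer: {e, cd⁴, c²d, c³d³, c⁶d⁵, c¹⁰d²}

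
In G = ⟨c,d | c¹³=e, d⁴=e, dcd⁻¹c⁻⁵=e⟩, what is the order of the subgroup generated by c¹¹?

|⟨c¹¹⟩| equals the order of c¹¹. Compute successive powers until reaching e:
  (c¹¹)¹ = c¹¹, (c¹¹)² = c⁹, (c¹¹)³ = c⁷, (c¹¹)⁴ = c⁵, (c¹¹)⁵ = c³, (c¹¹)⁶ = c, (c¹¹)⁷ = c¹², (c¹¹)⁸ = c¹⁰, (c¹¹)⁹ = c⁸, (c¹¹)¹⁰ = c⁶, (c¹¹)¹¹ = c⁴, (c¹¹)¹² = c², (c¹¹)¹³ = e.
The smallest positive k with (c¹¹)ᵏ = e is 13, so |⟨c¹¹⟩| = 13.

Answer: 13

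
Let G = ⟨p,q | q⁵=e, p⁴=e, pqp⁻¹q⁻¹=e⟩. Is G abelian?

Each pair of generators commutes: p·q = pq = q·p. Since the generators pairwise commute, every element of G commutes with every other, so G is abelian.

Answer: Yes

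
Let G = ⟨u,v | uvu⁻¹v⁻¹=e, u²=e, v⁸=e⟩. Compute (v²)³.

Compute successive powers of (v²), reducing at each step:
  (v²)²: (v²) · v² = v⁴
  (v²)³: (v⁴) · v² = v⁶

Answer: v⁶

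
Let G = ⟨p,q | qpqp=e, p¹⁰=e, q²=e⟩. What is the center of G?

An element z ∈ Z(G) iff z commutes with every generator.
For example p⁵ is central: (p⁵)·p = p⁶ = p·(p⁵); (p⁵)·q = p⁵q = q·(p⁵).
Whereas p ∉ Z(G) since p·q = pq ≠ p⁹q = q·p.
Checking each of the 20 elements this way gives Z(G) = {e, p⁵}, of order 2.

Answer: {e, p⁵}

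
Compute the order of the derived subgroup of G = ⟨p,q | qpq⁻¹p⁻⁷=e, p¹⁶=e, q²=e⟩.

G' = [G, G] is generated by all commutators. The generator-pair commutators are: [p, q] = p¹⁰.
The subgroup they normally generate is {e, p², p⁴, p⁶, p⁸, p¹⁰, p¹², p¹⁴}, of order 8.
Check: |G/G'| = 32/8 = 4 is the order of the abelianisation.

Answer: 8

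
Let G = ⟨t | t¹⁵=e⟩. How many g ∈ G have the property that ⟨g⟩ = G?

G is cyclic of order 15. An element generates G iff its order is 15, and a cyclic group of order 15 has exactly φ(15) = 8 such elements.

Answer: 8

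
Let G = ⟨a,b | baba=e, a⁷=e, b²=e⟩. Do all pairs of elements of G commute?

a·b = ab but b·a = a⁶b, so a·b ≠ b·a and G is not abelian.

Answer: No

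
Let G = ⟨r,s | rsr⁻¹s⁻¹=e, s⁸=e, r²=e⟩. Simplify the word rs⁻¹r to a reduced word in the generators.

Multiply left to right, reducing at each step:
  r · s⁻¹ = rs⁷
  (rs⁷) · r = s⁷

Answer: s⁷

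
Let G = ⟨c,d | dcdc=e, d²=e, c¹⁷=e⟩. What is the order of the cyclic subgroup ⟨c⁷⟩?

|⟨c⁷⟩| equals the order of c⁷. Compute successive powers until reaching e:
  (c⁷)¹ = c⁷, (c⁷)² = c¹⁴, (c⁷)³ = c⁴, (c⁷)⁴ = c¹¹, (c⁷)⁵ = c, (c⁷)⁶ = c⁸, (c⁷)⁷ = c¹⁵, (c⁷)⁸ = c⁵, (c⁷)⁹ = c¹², (c⁷)¹⁰ = c², (c⁷)¹¹ = c⁹, (c⁷)¹² = c¹⁶, (c⁷)¹³ = c⁶, (c⁷)¹⁴ = c¹³, (c⁷)¹⁵ = c³, (c⁷)¹⁶ = c¹⁰, (c⁷)¹⁷ = e.
The smallest positive k with (c⁷)ᵏ = e is 17, so |⟨c⁷⟩| = 17.

Answer: 17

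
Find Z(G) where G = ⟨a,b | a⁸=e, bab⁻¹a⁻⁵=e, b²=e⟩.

An element z ∈ Z(G) iff z commutes with every generator.
For example a² is central: (a²)·a = a³ = a·(a²); (a²)·b = a²b = b·(a²).
Whereas a ∉ Z(G) since a·b = ab ≠ a⁵b = b·a.
Checking each of the 16 elements this way gives Z(G) = {e, a², a⁴, a⁶}, of order 4.

Answer: {e, a², a⁴, a⁶}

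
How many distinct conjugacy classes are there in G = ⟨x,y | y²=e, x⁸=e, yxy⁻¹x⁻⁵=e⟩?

The conjugacy classes (representative and size) are:
  [e] (size 1), [x⁵] (size 2), [x²] (size 1), [x⁷] (size 2), [x⁴] (size 1), [x⁶] (size 1), [y] (size 2), [x⁵y] (size 2), [x²y] (size 2), [x³y] (size 2).
Class equation: 1 + 2 + 1 + 2 + 1 + 1 + 2 + 2 + 2 + 2 = 16 = |G|. So G has 10 conjugacy classes.

Answer: 10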